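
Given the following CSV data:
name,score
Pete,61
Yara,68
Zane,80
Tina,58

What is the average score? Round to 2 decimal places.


Scores: 61, 68, 80, 58
Sum = 267
Count = 4
Average = 267 / 4 = 66.75

ANSWER: 66.75


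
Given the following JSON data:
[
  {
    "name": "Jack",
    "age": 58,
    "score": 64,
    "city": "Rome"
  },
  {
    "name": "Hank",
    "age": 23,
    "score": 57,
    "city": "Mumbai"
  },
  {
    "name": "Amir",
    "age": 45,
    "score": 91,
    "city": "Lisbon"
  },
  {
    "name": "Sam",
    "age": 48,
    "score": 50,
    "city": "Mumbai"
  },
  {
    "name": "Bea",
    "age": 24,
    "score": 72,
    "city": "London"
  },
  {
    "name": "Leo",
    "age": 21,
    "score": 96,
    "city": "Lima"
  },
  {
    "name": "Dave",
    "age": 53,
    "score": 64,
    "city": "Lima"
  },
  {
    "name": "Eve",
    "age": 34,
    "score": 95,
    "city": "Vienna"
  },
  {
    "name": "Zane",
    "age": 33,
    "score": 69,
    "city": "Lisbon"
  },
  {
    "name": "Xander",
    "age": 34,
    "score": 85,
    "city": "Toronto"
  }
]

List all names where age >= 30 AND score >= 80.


Checking both conditions:
  Jack (age=58, score=64) -> no
  Hank (age=23, score=57) -> no
  Amir (age=45, score=91) -> YES
  Sam (age=48, score=50) -> no
  Bea (age=24, score=72) -> no
  Leo (age=21, score=96) -> no
  Dave (age=53, score=64) -> no
  Eve (age=34, score=95) -> YES
  Zane (age=33, score=69) -> no
  Xander (age=34, score=85) -> YES


ANSWER: Amir, Eve, Xander


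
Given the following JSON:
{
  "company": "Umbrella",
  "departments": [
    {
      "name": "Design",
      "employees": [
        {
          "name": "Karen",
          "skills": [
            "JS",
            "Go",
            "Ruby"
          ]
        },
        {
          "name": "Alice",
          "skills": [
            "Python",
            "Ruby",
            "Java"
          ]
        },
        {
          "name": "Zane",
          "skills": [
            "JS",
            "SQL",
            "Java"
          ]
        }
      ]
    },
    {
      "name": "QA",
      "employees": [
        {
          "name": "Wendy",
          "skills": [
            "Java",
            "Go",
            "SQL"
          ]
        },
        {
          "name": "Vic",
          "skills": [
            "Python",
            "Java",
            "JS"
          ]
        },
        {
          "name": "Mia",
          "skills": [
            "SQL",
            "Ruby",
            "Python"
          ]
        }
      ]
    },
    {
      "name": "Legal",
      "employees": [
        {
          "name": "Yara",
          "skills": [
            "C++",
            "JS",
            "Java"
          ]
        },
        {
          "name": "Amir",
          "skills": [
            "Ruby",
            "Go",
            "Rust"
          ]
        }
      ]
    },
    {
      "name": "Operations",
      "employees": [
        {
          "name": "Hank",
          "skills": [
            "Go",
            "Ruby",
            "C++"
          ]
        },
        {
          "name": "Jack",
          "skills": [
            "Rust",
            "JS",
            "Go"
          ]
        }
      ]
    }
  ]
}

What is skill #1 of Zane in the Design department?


Path: departments[0].employees[2].skills[0]
Value: JS

ANSWER: JS


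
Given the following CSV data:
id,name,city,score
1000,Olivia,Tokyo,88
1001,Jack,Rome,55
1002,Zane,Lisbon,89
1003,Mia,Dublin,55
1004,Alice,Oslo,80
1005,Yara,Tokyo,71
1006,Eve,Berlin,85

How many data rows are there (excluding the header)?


Counting rows (excluding header):
Header: id,name,city,score
Data rows: 7

ANSWER: 7


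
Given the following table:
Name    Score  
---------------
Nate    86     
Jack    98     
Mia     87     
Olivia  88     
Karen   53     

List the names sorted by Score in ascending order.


Sorting by Score (ascending):
  Karen: 53
  Nate: 86
  Mia: 87
  Olivia: 88
  Jack: 98


ANSWER: Karen, Nate, Mia, Olivia, Jack


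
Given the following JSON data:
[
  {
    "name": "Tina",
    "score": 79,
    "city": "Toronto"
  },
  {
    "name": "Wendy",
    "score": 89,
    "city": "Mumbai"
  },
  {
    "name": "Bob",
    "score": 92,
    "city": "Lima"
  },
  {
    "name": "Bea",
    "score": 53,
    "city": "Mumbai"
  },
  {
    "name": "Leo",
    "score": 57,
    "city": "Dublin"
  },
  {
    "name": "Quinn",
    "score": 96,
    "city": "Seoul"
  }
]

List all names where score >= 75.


Filtering records where score >= 75:
  Tina (score=79) -> YES
  Wendy (score=89) -> YES
  Bob (score=92) -> YES
  Bea (score=53) -> no
  Leo (score=57) -> no
  Quinn (score=96) -> YES


ANSWER: Tina, Wendy, Bob, Quinn


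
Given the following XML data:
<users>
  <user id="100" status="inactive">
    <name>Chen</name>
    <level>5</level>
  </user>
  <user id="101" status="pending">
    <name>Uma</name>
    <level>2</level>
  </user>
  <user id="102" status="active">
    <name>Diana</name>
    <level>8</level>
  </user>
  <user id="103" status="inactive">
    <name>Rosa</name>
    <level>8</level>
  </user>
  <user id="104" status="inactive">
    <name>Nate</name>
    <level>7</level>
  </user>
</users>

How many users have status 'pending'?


Counting users with status='pending':
  Uma (id=101) -> MATCH
Count: 1

ANSWER: 1


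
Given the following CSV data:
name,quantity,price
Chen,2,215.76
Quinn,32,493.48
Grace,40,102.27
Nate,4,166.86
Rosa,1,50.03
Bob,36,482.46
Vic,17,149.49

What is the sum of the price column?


Values in 'price' column:
  Row 1: 215.76
  Row 2: 493.48
  Row 3: 102.27
  Row 4: 166.86
  Row 5: 50.03
  Row 6: 482.46
  Row 7: 149.49
Sum = 215.76 + 493.48 + 102.27 + 166.86 + 50.03 + 482.46 + 149.49 = 1660.35

ANSWER: 1660.35


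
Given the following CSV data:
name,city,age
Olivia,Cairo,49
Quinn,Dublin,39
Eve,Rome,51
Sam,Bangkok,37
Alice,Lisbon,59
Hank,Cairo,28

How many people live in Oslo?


Scanning city column for 'Oslo':
Total matches: 0

ANSWER: 0


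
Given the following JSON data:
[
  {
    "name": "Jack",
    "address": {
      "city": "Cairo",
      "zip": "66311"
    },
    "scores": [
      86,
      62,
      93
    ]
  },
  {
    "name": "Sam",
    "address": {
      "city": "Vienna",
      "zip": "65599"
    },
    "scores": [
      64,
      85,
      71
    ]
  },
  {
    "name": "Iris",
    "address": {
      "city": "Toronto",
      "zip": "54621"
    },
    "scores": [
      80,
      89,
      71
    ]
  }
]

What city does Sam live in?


Path: records[1].address.city
Value: Vienna

ANSWER: Vienna


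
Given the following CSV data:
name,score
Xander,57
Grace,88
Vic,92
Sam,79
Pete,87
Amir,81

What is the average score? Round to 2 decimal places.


Scores: 57, 88, 92, 79, 87, 81
Sum = 484
Count = 6
Average = 484 / 6 = 80.67

ANSWER: 80.67


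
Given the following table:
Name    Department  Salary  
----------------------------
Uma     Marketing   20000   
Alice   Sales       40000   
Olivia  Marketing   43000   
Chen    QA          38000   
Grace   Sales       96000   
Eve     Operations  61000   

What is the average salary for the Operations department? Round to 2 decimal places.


Operations department members:
  Eve: 61000
Sum = 61000
Count = 1
Average = 61000 / 1 = 61000.00

ANSWER: 61000.00


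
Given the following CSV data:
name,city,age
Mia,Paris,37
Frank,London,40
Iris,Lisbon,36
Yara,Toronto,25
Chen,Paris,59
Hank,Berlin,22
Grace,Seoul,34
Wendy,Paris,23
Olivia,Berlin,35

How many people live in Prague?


Scanning city column for 'Prague':
Total matches: 0

ANSWER: 0


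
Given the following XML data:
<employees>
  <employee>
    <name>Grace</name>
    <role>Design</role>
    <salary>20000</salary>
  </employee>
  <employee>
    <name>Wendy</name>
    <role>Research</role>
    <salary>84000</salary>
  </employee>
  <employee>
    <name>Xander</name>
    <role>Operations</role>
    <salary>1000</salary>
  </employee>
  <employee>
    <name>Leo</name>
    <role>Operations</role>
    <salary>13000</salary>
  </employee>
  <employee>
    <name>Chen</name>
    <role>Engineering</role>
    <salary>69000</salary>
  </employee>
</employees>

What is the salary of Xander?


Searching for <employee> with <name>Xander</name>
Found at position 3
<salary>1000</salary>

ANSWER: 1000


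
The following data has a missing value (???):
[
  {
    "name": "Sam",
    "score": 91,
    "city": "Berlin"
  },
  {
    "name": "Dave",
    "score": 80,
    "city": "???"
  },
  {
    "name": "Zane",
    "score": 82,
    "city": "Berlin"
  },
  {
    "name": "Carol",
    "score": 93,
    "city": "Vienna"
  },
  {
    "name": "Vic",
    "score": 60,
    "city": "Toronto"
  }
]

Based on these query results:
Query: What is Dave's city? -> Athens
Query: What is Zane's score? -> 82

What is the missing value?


The missing value is Dave's city
From query: Dave's city = Athens

ANSWER: Athens


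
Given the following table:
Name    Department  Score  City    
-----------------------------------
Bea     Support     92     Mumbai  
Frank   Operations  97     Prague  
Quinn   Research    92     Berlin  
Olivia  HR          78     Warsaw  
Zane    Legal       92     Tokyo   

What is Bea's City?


Row 1: Bea
City = Mumbai

ANSWER: Mumbai


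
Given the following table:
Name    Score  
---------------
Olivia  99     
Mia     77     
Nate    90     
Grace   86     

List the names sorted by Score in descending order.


Sorting by Score (descending):
  Olivia: 99
  Nate: 90
  Grace: 86
  Mia: 77


ANSWER: Olivia, Nate, Grace, Mia


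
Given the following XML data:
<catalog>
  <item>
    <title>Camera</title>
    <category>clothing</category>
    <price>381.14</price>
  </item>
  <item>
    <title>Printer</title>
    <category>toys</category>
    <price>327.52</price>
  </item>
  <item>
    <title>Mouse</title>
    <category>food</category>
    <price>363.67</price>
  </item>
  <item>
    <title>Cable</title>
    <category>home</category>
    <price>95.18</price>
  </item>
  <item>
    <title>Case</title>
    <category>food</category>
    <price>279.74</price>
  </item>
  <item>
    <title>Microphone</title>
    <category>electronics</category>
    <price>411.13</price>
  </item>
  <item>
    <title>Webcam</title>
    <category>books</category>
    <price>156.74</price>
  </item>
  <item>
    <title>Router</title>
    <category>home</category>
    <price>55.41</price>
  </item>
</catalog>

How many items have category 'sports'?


Scanning <item> elements for <category>sports</category>:
Count: 0

ANSWER: 0


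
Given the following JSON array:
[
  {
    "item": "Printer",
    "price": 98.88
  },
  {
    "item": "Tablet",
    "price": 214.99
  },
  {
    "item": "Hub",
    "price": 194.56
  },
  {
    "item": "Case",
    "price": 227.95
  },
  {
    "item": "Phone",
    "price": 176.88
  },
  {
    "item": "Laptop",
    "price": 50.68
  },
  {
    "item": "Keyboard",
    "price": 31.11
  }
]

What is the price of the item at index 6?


Array index 6 -> Keyboard
price = 31.11

ANSWER: 31.11


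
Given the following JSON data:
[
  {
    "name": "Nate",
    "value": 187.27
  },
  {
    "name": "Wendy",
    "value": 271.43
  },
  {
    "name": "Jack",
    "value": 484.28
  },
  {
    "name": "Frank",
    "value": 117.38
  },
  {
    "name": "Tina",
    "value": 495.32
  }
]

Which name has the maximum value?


Comparing values:
  Nate: 187.27
  Wendy: 271.43
  Jack: 484.28
  Frank: 117.38
  Tina: 495.32
Maximum: Tina (495.32)

ANSWER: Tina


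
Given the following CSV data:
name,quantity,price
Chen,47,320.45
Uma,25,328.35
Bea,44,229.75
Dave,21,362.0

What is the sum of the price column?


Values in 'price' column:
  Row 1: 320.45
  Row 2: 328.35
  Row 3: 229.75
  Row 4: 362.0
Sum = 320.45 + 328.35 + 229.75 + 362.0 = 1240.55

ANSWER: 1240.55


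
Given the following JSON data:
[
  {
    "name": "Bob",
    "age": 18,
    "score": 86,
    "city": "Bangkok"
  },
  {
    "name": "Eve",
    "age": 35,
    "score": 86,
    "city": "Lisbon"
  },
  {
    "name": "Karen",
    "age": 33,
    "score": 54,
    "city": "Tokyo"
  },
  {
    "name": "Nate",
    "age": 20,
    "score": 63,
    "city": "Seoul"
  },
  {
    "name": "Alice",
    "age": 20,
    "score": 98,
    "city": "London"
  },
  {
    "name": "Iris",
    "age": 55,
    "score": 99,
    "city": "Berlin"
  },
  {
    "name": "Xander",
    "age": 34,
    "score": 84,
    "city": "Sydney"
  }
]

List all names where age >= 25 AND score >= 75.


Checking both conditions:
  Bob (age=18, score=86) -> no
  Eve (age=35, score=86) -> YES
  Karen (age=33, score=54) -> no
  Nate (age=20, score=63) -> no
  Alice (age=20, score=98) -> no
  Iris (age=55, score=99) -> YES
  Xander (age=34, score=84) -> YES


ANSWER: Eve, Iris, Xander


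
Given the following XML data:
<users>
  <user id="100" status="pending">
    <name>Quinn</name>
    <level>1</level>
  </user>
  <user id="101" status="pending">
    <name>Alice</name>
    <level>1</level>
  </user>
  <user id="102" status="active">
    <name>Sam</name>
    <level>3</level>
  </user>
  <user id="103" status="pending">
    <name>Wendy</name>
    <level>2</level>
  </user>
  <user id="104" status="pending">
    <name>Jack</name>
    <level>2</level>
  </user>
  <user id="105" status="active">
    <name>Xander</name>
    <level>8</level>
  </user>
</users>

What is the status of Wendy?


Finding user with name = Wendy
user id="103" status="pending"

ANSWER: pending


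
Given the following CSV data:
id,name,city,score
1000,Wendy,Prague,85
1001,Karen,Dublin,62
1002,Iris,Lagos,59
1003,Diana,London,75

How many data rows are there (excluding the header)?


Counting rows (excluding header):
Header: id,name,city,score
Data rows: 4

ANSWER: 4


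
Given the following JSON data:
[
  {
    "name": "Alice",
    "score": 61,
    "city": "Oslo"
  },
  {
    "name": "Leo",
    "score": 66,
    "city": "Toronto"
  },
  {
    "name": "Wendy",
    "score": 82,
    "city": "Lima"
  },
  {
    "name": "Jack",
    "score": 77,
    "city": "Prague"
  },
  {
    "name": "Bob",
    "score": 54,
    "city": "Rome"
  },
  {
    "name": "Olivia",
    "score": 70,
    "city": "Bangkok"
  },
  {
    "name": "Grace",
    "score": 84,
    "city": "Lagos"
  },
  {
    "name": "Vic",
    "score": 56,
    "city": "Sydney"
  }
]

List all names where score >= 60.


Filtering records where score >= 60:
  Alice (score=61) -> YES
  Leo (score=66) -> YES
  Wendy (score=82) -> YES
  Jack (score=77) -> YES
  Bob (score=54) -> no
  Olivia (score=70) -> YES
  Grace (score=84) -> YES
  Vic (score=56) -> no


ANSWER: Alice, Leo, Wendy, Jack, Olivia, Grace


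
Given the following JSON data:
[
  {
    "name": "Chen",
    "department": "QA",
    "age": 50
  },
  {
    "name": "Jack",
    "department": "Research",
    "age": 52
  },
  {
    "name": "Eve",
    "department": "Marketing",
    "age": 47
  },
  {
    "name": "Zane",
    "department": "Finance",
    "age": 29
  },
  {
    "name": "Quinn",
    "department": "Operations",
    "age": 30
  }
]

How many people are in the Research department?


Scanning records for department = Research
  Record 1: Jack
Count: 1

ANSWER: 1


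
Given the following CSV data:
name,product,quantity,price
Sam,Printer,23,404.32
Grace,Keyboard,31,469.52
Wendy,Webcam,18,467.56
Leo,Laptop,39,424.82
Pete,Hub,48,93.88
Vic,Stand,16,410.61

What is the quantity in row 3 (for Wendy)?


Row 3: Wendy
Column 'quantity' = 18

ANSWER: 18


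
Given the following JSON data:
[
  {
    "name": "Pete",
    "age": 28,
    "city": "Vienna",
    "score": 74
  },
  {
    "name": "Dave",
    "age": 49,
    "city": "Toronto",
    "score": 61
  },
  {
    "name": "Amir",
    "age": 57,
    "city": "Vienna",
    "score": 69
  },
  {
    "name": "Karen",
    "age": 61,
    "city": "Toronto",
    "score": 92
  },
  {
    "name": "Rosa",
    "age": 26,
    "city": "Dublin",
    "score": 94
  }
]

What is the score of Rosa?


Looking up record where name = Rosa
Record index: 4
Field 'score' = 94

ANSWER: 94


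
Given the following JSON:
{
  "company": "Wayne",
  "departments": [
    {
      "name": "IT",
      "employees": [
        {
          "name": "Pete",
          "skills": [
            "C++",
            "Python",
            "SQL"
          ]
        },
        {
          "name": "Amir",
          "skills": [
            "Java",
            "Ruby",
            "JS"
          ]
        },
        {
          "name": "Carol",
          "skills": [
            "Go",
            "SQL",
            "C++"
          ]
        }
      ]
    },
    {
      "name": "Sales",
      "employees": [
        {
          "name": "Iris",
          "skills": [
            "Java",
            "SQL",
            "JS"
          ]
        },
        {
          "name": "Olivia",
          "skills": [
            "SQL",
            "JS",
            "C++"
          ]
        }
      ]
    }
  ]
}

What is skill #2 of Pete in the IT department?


Path: departments[0].employees[0].skills[1]
Value: Python

ANSWER: Python


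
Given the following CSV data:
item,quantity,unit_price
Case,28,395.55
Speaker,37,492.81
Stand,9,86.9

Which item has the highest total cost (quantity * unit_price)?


Computing row totals:
  Case: 11075.4
  Speaker: 18233.97
  Stand: 782.1
Maximum: Speaker (18233.97)

ANSWER: Speaker


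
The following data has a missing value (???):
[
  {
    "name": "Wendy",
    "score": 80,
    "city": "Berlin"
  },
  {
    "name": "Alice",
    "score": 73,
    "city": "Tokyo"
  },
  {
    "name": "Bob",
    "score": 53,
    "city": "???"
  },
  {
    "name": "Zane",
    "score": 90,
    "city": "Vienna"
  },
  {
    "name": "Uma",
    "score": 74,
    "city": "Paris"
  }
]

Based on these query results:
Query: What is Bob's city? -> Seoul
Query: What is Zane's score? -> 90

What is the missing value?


The missing value is Bob's city
From query: Bob's city = Seoul

ANSWER: Seoul


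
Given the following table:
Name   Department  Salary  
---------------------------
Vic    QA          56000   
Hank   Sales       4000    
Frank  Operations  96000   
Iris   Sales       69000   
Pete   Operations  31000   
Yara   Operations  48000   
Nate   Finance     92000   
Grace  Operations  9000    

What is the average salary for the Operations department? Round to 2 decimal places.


Operations department members:
  Frank: 96000
  Pete: 31000
  Yara: 48000
  Grace: 9000
Sum = 184000
Count = 4
Average = 184000 / 4 = 46000.00

ANSWER: 46000.00


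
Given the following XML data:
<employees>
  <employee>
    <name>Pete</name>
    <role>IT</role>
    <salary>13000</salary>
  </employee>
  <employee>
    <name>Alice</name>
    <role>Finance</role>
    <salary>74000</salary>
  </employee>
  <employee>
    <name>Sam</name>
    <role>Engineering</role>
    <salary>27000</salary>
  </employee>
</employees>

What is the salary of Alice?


Searching for <employee> with <name>Alice</name>
Found at position 2
<salary>74000</salary>

ANSWER: 74000


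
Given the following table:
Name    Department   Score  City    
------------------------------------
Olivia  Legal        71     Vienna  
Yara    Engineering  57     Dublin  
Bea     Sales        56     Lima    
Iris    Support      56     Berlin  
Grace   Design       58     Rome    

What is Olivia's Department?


Row 1: Olivia
Department = Legal

ANSWER: Legal


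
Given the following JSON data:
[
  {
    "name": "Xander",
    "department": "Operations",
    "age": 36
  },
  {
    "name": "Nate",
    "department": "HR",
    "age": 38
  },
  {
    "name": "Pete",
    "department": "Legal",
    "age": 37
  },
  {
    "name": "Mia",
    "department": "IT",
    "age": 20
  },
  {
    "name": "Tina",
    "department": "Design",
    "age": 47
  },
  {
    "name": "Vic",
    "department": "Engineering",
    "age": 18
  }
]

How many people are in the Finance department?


Scanning records for department = Finance
  No matches found
Count: 0

ANSWER: 0


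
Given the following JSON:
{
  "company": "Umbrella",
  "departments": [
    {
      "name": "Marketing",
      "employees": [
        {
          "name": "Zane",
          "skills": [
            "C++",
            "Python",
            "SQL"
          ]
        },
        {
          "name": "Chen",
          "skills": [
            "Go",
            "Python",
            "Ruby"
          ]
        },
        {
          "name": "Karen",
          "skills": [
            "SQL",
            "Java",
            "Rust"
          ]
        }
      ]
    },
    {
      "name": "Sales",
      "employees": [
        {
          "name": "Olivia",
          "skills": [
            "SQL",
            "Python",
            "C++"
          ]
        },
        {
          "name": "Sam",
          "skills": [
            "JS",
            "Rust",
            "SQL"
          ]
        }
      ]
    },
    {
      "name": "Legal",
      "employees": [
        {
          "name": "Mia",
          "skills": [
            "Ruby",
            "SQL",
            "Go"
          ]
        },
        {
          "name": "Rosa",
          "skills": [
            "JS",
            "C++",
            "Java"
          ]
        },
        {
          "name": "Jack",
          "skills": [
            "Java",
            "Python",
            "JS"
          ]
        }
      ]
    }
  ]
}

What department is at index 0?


Path: departments[0].name
Value: Marketing

ANSWER: Marketing


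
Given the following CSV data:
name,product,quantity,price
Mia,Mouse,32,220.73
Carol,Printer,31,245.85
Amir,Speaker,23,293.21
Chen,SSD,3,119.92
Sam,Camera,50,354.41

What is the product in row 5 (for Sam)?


Row 5: Sam
Column 'product' = Camera

ANSWER: Camera


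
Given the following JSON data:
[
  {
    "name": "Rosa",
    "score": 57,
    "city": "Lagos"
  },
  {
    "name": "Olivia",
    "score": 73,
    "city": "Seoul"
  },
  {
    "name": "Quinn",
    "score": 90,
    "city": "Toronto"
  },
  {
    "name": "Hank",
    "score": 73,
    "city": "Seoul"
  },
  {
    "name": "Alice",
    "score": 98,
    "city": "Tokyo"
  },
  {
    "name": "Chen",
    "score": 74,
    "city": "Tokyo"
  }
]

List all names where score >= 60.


Filtering records where score >= 60:
  Rosa (score=57) -> no
  Olivia (score=73) -> YES
  Quinn (score=90) -> YES
  Hank (score=73) -> YES
  Alice (score=98) -> YES
  Chen (score=74) -> YES


ANSWER: Olivia, Quinn, Hank, Alice, Chen


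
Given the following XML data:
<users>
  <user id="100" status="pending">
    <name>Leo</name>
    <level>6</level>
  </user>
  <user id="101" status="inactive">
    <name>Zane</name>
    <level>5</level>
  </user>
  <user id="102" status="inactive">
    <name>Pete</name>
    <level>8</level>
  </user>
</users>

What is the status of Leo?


Finding user with name = Leo
user id="100" status="pending"

ANSWER: pending


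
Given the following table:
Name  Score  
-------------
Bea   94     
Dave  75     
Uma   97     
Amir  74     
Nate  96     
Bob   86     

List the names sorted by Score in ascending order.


Sorting by Score (ascending):
  Amir: 74
  Dave: 75
  Bob: 86
  Bea: 94
  Nate: 96
  Uma: 97


ANSWER: Amir, Dave, Bob, Bea, Nate, Uma


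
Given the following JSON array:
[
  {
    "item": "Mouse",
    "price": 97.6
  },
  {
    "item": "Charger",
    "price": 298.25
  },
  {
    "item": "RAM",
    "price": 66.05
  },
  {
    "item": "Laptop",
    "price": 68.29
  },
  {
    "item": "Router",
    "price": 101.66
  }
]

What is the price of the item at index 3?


Array index 3 -> Laptop
price = 68.29

ANSWER: 68.29


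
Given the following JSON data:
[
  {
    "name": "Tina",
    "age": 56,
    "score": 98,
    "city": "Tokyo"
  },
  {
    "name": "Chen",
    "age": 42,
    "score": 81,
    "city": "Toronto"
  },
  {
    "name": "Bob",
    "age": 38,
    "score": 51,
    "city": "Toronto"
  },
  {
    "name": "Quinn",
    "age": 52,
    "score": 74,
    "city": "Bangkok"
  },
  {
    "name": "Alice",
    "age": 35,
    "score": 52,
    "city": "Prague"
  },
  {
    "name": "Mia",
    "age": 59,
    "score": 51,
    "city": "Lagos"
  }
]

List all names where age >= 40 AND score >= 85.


Checking both conditions:
  Tina (age=56, score=98) -> YES
  Chen (age=42, score=81) -> no
  Bob (age=38, score=51) -> no
  Quinn (age=52, score=74) -> no
  Alice (age=35, score=52) -> no
  Mia (age=59, score=51) -> no


ANSWER: Tina


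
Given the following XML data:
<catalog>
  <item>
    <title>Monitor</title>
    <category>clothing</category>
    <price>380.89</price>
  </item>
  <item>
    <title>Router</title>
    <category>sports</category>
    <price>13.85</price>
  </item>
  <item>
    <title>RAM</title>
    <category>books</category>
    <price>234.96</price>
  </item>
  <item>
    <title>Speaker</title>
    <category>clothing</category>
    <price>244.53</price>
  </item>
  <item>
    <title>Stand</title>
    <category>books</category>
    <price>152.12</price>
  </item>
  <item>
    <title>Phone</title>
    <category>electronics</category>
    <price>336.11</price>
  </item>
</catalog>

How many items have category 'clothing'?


Scanning <item> elements for <category>clothing</category>:
  Item 1: Monitor -> MATCH
  Item 4: Speaker -> MATCH
Count: 2

ANSWER: 2


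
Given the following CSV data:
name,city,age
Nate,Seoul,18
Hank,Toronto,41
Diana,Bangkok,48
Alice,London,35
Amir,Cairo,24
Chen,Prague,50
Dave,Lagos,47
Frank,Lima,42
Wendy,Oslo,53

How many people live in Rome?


Scanning city column for 'Rome':
Total matches: 0

ANSWER: 0


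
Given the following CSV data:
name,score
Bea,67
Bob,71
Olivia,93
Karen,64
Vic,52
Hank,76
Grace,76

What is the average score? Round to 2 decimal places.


Scores: 67, 71, 93, 64, 52, 76, 76
Sum = 499
Count = 7
Average = 499 / 7 = 71.29

ANSWER: 71.29


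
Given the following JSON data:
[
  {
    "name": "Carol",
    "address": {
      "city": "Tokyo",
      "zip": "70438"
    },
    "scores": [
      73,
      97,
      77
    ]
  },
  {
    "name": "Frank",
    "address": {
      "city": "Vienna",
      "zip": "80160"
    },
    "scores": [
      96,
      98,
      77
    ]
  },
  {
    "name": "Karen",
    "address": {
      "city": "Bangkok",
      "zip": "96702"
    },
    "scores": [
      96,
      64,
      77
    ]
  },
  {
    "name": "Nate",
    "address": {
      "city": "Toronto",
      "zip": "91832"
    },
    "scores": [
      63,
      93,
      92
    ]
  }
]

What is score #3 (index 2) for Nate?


Path: records[3].scores[2]
Value: 92

ANSWER: 92


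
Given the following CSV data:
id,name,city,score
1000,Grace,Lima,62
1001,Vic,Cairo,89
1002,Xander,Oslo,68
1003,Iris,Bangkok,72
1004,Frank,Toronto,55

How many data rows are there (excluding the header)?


Counting rows (excluding header):
Header: id,name,city,score
Data rows: 5

ANSWER: 5


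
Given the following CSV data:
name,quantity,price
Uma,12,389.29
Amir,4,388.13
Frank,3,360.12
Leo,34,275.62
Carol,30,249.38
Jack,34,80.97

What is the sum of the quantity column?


Values in 'quantity' column:
  Row 1: 12
  Row 2: 4
  Row 3: 3
  Row 4: 34
  Row 5: 30
  Row 6: 34
Sum = 12 + 4 + 3 + 34 + 30 + 34 = 117

ANSWER: 117


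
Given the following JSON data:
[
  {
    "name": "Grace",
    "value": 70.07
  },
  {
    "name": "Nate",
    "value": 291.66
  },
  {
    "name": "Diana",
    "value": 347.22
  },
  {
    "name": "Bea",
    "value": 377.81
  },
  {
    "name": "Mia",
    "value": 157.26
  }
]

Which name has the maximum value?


Comparing values:
  Grace: 70.07
  Nate: 291.66
  Diana: 347.22
  Bea: 377.81
  Mia: 157.26
Maximum: Bea (377.81)

ANSWER: Bea


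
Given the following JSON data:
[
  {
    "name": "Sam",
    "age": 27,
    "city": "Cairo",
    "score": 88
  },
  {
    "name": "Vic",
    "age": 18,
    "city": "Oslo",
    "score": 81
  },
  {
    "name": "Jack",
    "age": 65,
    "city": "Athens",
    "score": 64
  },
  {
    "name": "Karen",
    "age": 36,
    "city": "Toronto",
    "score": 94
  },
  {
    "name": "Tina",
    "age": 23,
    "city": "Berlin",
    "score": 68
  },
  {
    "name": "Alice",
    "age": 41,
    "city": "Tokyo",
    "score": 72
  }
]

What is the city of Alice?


Looking up record where name = Alice
Record index: 5
Field 'city' = Tokyo

ANSWER: Tokyo


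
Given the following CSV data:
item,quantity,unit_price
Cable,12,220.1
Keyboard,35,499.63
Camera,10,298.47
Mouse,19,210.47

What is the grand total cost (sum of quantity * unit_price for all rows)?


Computing row totals:
  Cable: 12 * 220.1 = 2641.2
  Keyboard: 35 * 499.63 = 17487.05
  Camera: 10 * 298.47 = 2984.7
  Mouse: 19 * 210.47 = 3998.93
Grand total = 2641.2 + 17487.05 + 2984.7 + 3998.93 = 27111.88

ANSWER: 27111.88


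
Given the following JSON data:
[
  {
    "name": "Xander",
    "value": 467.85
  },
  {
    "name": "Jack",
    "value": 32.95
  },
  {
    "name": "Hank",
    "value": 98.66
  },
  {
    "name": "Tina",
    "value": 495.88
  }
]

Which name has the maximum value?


Comparing values:
  Xander: 467.85
  Jack: 32.95
  Hank: 98.66
  Tina: 495.88
Maximum: Tina (495.88)

ANSWER: Tina


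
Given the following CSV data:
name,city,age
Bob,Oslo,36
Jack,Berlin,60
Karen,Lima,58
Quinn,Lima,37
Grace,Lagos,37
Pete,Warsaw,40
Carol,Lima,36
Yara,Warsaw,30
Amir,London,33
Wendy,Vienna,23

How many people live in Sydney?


Scanning city column for 'Sydney':
Total matches: 0

ANSWER: 0


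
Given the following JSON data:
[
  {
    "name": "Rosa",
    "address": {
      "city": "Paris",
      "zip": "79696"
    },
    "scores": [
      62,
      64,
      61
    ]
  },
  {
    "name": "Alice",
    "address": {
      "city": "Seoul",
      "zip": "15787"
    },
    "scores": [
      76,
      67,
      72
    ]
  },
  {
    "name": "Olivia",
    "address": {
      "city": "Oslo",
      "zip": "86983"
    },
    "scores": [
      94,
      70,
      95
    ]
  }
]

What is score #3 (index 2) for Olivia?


Path: records[2].scores[2]
Value: 95

ANSWER: 95


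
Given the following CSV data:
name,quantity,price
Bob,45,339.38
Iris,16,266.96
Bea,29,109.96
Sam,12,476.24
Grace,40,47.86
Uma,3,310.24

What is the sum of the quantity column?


Values in 'quantity' column:
  Row 1: 45
  Row 2: 16
  Row 3: 29
  Row 4: 12
  Row 5: 40
  Row 6: 3
Sum = 45 + 16 + 29 + 12 + 40 + 3 = 145

ANSWER: 145


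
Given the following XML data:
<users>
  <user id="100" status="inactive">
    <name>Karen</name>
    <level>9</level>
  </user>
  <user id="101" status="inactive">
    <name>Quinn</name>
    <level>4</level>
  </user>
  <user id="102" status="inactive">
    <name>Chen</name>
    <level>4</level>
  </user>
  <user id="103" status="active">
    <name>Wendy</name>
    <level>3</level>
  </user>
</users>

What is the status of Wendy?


Finding user with name = Wendy
user id="103" status="active"

ANSWER: active


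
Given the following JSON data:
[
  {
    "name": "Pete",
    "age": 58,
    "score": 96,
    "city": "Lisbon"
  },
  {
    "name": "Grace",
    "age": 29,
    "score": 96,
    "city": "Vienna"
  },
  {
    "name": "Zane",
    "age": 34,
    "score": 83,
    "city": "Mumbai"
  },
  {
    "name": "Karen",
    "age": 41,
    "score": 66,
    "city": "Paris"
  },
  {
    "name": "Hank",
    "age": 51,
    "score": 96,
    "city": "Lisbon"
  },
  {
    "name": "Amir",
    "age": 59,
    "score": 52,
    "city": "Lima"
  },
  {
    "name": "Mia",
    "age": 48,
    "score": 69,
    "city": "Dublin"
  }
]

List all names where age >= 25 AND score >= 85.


Checking both conditions:
  Pete (age=58, score=96) -> YES
  Grace (age=29, score=96) -> YES
  Zane (age=34, score=83) -> no
  Karen (age=41, score=66) -> no
  Hank (age=51, score=96) -> YES
  Amir (age=59, score=52) -> no
  Mia (age=48, score=69) -> no


ANSWER: Pete, Grace, Hank


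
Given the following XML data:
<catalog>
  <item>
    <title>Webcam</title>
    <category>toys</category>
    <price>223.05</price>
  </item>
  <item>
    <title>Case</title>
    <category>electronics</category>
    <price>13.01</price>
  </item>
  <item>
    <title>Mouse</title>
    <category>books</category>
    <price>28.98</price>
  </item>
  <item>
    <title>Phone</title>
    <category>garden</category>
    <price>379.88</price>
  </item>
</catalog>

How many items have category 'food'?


Scanning <item> elements for <category>food</category>:
Count: 0

ANSWER: 0


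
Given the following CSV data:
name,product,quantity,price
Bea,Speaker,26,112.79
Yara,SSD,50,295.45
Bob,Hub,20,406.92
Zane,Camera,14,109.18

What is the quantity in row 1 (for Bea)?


Row 1: Bea
Column 'quantity' = 26

ANSWER: 26


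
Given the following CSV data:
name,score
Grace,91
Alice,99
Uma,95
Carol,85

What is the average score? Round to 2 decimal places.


Scores: 91, 99, 95, 85
Sum = 370
Count = 4
Average = 370 / 4 = 92.50

ANSWER: 92.50


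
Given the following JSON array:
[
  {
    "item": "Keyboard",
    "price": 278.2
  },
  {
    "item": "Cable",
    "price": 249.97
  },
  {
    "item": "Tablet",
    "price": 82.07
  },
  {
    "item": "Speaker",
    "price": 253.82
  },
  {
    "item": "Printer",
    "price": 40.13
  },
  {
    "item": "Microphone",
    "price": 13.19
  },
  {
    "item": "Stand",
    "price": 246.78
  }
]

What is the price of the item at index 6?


Array index 6 -> Stand
price = 246.78

ANSWER: 246.78


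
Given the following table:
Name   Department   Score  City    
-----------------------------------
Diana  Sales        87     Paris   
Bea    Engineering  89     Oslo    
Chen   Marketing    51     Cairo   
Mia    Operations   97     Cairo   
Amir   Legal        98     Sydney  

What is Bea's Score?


Row 2: Bea
Score = 89

ANSWER: 89


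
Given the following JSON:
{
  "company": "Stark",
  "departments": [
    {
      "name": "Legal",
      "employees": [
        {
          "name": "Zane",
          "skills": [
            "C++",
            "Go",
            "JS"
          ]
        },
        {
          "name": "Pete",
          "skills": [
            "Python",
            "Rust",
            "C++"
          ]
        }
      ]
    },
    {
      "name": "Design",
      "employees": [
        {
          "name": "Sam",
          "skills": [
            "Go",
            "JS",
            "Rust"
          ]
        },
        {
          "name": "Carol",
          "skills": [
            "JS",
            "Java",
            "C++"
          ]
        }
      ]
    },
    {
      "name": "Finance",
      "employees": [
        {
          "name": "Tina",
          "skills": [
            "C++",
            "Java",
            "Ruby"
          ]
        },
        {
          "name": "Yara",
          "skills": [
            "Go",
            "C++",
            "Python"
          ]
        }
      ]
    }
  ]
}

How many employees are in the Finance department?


Path: departments[2].employees
Count: 2

ANSWER: 2


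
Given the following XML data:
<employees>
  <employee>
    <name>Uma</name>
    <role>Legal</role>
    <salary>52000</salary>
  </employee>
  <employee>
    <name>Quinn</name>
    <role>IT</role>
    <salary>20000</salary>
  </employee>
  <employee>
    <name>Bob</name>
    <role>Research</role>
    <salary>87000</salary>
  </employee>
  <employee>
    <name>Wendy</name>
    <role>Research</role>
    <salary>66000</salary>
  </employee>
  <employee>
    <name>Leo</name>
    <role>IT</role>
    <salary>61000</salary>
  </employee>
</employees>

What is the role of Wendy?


Searching for <employee> with <name>Wendy</name>
Found at position 4
<role>Research</role>

ANSWER: Research


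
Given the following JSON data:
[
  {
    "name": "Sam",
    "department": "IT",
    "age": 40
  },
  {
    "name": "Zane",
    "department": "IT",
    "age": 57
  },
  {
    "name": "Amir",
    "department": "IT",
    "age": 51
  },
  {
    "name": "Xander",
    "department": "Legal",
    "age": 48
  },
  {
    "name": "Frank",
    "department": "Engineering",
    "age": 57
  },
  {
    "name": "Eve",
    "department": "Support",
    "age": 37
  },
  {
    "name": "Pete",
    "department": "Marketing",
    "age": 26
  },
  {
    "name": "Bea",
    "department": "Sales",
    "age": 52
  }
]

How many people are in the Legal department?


Scanning records for department = Legal
  Record 3: Xander
Count: 1

ANSWER: 1


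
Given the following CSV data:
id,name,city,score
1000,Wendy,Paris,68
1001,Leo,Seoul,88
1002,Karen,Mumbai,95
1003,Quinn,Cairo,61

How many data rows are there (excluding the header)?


Counting rows (excluding header):
Header: id,name,city,score
Data rows: 4

ANSWER: 4


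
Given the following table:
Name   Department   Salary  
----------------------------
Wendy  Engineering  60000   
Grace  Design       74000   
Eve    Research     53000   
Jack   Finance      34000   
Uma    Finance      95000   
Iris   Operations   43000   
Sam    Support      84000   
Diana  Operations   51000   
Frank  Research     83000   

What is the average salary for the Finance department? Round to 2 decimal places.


Finance department members:
  Jack: 34000
  Uma: 95000
Sum = 129000
Count = 2
Average = 129000 / 2 = 64500.00

ANSWER: 64500.00


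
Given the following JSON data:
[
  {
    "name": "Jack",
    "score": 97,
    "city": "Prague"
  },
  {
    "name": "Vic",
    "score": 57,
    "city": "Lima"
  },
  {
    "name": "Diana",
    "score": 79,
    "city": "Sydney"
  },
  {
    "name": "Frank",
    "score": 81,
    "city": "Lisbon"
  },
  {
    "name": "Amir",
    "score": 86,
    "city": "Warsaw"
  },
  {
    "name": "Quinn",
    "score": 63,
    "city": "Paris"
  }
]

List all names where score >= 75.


Filtering records where score >= 75:
  Jack (score=97) -> YES
  Vic (score=57) -> no
  Diana (score=79) -> YES
  Frank (score=81) -> YES
  Amir (score=86) -> YES
  Quinn (score=63) -> no


ANSWER: Jack, Diana, Frank, Amir


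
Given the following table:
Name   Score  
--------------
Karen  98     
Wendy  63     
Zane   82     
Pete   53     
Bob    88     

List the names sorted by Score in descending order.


Sorting by Score (descending):
  Karen: 98
  Bob: 88
  Zane: 82
  Wendy: 63
  Pete: 53


ANSWER: Karen, Bob, Zane, Wendy, Pete


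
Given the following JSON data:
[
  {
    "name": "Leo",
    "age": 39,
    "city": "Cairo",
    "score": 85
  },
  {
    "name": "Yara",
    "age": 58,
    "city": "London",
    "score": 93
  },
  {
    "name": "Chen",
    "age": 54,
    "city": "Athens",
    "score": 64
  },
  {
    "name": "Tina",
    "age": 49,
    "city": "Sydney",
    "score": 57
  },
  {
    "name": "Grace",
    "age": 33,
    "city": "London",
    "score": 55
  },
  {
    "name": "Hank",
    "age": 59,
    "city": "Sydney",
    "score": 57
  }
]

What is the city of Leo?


Looking up record where name = Leo
Record index: 0
Field 'city' = Cairo

ANSWER: Cairo


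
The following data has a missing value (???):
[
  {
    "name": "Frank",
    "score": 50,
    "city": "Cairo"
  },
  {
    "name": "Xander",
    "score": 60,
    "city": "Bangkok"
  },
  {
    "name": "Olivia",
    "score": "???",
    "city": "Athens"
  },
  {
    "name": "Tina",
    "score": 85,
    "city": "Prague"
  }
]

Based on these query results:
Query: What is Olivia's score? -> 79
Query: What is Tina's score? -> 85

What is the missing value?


The missing value is Olivia's score
From query: Olivia's score = 79

ANSWER: 79


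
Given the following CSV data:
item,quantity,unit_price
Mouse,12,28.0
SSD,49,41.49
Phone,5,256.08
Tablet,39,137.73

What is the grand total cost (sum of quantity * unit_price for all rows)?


Computing row totals:
  Mouse: 12 * 28.0 = 336.0
  SSD: 49 * 41.49 = 2033.01
  Phone: 5 * 256.08 = 1280.4
  Tablet: 39 * 137.73 = 5371.47
Grand total = 336.0 + 2033.01 + 1280.4 + 5371.47 = 9020.88

ANSWER: 9020.88


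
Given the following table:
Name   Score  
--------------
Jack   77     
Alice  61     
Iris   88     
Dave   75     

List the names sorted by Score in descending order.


Sorting by Score (descending):
  Iris: 88
  Jack: 77
  Dave: 75
  Alice: 61


ANSWER: Iris, Jack, Dave, Alice


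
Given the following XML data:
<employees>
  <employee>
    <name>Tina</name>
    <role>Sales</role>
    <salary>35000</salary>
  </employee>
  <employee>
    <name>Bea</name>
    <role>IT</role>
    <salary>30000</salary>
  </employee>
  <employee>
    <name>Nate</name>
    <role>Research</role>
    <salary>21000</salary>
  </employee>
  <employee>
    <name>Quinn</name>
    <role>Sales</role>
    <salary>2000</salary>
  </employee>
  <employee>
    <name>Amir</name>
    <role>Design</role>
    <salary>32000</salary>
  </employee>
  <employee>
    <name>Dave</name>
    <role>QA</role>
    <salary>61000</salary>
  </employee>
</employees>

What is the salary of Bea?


Searching for <employee> with <name>Bea</name>
Found at position 2
<salary>30000</salary>

ANSWER: 30000
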